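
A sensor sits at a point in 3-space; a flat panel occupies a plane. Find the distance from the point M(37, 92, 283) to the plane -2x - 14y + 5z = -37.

6

Normal vector n = (-2, -14, 5), and n·(37, 92, 283) - (-37) = 90.
|n| = √(4 + 196 + 25) = 15, so the distance is |90|/15 = 6.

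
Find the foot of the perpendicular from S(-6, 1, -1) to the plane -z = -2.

n = (0, 0, -1), |n|² = 1, and n·S − (-2) = 3.
t = 3/1 = 3, so the foot is S − t·n = (-6, 1, -1) − 3·(0, 0, -1) = (-6, 1, 2).

(-6, 1, 2)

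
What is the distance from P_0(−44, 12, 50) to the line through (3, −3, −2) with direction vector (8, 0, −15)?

√514

Direction vector d = (8, 0, −15).
AP = (−47, 15, 52), and AP × d = (−225, −289, −120).
|AP × d|² = 148546 and |d|² = 289, so the distance is √(148546/289) = √514.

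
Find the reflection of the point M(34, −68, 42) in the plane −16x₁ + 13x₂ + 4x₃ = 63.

(-62, 10, 66)

With n = (−16, 13, 4), the signed offset is (n·M − 63)/|n|² = -1323/441 = -3.
M' = M − 2t·n = (34, −68, 42) − (-6)·(−16, 13, 4) = (−62, 10, 66).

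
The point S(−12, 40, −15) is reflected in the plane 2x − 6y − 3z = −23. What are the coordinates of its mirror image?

(4, -8, -39)

n = (2, −6, −3), |n|² = 49, n·S − (-23) = -196, so t = -196/49 = -4.
Foot F = S − (-4)·n = (−4, 16, −27); the reflection is 2F − S = (4, −8, −39).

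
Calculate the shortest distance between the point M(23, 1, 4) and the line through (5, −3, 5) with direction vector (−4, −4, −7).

2√65

Direction vector d = (−4, −4, −7).
AP = (18, 4, −1); AP·d = -81, |AP|² = 341, |d|² = 81.
distance² = |AP|² − (AP·d)²/|d|² = 341 − 6561/81 = 260, so the distance is 2√65.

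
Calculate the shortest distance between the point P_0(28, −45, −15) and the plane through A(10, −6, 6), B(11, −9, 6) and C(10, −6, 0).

AB = (1, −3, 0) and AC = (0, 0, −6), so a normal is n = AB × AC = (18, 6, 0).
d = |18·28 + 6·(-45) − 144| / √(324 + 36 + 0) = |90| / (6√10) = 15/√10.

15/√10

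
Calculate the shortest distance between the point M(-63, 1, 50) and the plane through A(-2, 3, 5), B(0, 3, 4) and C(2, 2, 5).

√21

AB = (2, 0, -1) and AC = (4, -1, 0), so a normal is n = AB × AC = (-1, -4, -2).
Then n·(-63, 1, 50) - (-20) = -21.
|n| = √(1 + 16 + 4) = √21, so the distance is |-21|/√21 = √21.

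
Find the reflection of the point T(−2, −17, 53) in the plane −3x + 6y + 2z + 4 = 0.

n = (−3, 6, 2), |n|² = 49, n·T − (-4) = 14, so t = 14/49 = 2/7.
Foot F = T − (2/7)·n = (−8/7, −131/7, 367/7); the reflection is 2F − T = (−2/7, −143/7, 363/7).

(-2/7, -143/7, 363/7)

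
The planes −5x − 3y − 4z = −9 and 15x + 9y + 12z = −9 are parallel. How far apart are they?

6√2/5

Divide the second equation by -3 to match normals: −5x − 3y − 4z = 3.
Both planes have normal n = (−5, −3, −4), |n| = 5√2. Any point on the first plane is at distance |3 − (-9)|/|n| = 12/(5√2) = 6√2/5 from the second.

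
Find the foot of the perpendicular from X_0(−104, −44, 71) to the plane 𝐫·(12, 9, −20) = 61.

n = (12, 9, −20), |n|² = 625, and n·X_0 − 61 = -3125.
t = -3125/625 = -5, so the foot is X_0 − t·n = (−104, −44, 71) − (-5)·(12, 9, −20) = (−44, 1, −29).

(-44, 1, -29)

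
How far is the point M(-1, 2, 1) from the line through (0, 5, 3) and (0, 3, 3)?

A direction vector is d = (0, -2, 0).
AP = (-1, -3, -2), and AP × d = (-4, 0, 2).
|AP × d|² = 20 and |d|² = 4, so the distance is √(20/4) = √5.

√5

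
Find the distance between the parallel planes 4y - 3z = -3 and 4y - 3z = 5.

Both planes have normal n = (0, 4, -3), |n| = 5. Any point on the first plane is at distance |5 − (-3)|/|n| = 8/5 from the second.

8/5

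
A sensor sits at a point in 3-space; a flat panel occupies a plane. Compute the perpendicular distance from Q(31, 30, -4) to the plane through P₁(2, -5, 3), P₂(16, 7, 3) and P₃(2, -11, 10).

29/11

P₁P₂ = (14, 12, 0) and P₁P₃ = (0, -6, 7), so a normal is n = P₁P₂ × P₁P₃ = (84, -98, -84).
d = |84·31 + (-98)·30 + (-84)·(-4) − 406| / √(7056 + 9604 + 7056) = |-406| / 154 = 29/11.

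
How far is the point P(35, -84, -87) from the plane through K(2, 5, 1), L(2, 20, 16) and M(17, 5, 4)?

KL = (0, 15, 15) and KM = (15, 0, 3), so a normal is n = KL × KM = (45, 225, -225).
n = (45, 225, -225); n·P − 990 = 1260; |n| = 45√51; distance = 1260/(45√51) = 28/√51.

28/√51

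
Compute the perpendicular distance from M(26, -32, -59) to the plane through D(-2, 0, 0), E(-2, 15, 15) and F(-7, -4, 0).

23/√66

DE = (0, 15, 15) and DF = (-5, -4, 0), so a normal is n = DE × DF = (60, -75, 75).
Then n·(26, -32, -59) - (-120) = -345.
|n| = √(3600 + 5625 + 5625) = 15√66, so the distance is |-345|/(15√66) = 23√66/66.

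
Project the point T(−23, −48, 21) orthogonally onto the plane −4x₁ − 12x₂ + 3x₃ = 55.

(-7, 0, 9)

The perpendicular from T has direction n = (−4, −12, 3): r = (−23, −48, 21) + t(−4, −12, 3).
Substitute into the plane: n·(T + tn) = 55 gives 731 + 169t = 55, so t = -4.
Foot = (−23, −48, 21) + (-4)·(−4, −12, 3) = (−7, 0, 9).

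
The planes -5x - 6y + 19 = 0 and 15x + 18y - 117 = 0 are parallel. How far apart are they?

Divide the second equation by -3 to match normals: -5x - 6y = -39.
With common normal n = (-5, -6, 0) (|n| = √61), the distance is |(-19) − (-39)|/|n| = 20/√61.

20√61/61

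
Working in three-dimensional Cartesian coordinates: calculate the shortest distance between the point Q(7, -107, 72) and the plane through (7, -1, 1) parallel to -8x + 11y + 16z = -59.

10/7

Parallel planes share the normal n = (-8, 11, 16); since (7, -1, 1) lies on the plane, its equation is -8x + 11y + 16z = -51.
Then n·(7, -107, 72) - (-51) = -30.
|n| = √(64 + 121 + 256) = 21, so the distance is |-30|/21 = 10/7.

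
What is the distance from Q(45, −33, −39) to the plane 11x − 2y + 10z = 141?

d = |11·45 + (-2)·(-33) + 10·(-39) − 141| / √(121 + 4 + 100) = |30| / 15 = 2.

2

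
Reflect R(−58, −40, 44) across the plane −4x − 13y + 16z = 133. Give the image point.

With n = (−4, −13, 16), the signed offset is (n·R − 133)/|n|² = 1323/441 = 3.
R' = R − 2t·n = (−58, −40, 44) − 6·(−4, −13, 16) = (−34, 38, −52).

(-34, 38, -52)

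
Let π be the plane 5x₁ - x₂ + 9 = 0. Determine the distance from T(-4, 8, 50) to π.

Normal vector n = (5, -1, 0), and n·(-4, 8, 50) - (-9) = -19.
|n| = √(25 + 1 + 0) = √26, so the distance is |-19|/√26 = 19√26/26.

19√26/26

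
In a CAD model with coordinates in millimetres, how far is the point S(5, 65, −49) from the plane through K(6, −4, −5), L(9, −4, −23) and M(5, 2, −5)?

KL = (3, 0, −18) and KM = (−1, 6, 0), so a normal is n = KL × KM = (108, 18, 18).
Then n·(5, 65, −49) − 486 = 342.
|n| = √(11664 + 324 + 324) = 18√38, so the distance is |342|/(18√38) = 19/√38.

√38/2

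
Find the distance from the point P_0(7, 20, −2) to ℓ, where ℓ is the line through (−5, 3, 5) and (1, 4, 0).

A direction vector is d = (6, 1, −5).
AP = (12, 17, −7), and AP × d = (−78, 18, −90).
|AP × d|² = 14508 and |d|² = 62, so the distance is √(14508/62) = √234 = 3√26.

3√26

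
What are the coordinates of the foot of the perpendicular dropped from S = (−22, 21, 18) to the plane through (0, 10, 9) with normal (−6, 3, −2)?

The perpendicular from S has direction n = (−6, 3, −2): r = (−22, 21, 18) + t(−6, 3, −2).
Substitute into the plane: n·(S + tn) = 12 gives 159 + 49t = 12, so t = -3.
Foot = (−22, 21, 18) + (-3)·(−6, 3, −2) = (−4, 12, 24).

(-4, 12, 24)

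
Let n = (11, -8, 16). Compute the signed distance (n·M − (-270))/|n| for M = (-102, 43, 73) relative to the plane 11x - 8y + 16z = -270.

n·M − (-270) = -28.
|n| = 21, so the signed distance is -28/21 = -4/3.

-4/3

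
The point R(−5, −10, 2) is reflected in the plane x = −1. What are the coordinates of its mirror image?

With n = (1, 0, 0), the signed offset is (n·R − (-1))/|n|² = -4/1 = -4.
R' = R − 2t·n = (−5, −10, 2) − (-8)·(1, 0, 0) = (3, −10, 2).

(3, -10, 2)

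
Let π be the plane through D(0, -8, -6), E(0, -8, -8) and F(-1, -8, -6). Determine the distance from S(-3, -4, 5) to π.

4

DE = (0, 0, -2) and DF = (-1, 0, 0), so a normal is n = DE × DF = (0, 2, 0).
d = |2·(-4) − (-16)| / √(0 + 4 + 0) = |8| / 2 = 4.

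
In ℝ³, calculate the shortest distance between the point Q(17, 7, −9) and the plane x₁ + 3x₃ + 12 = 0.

Normal vector n = (1, 0, 3), and n·(17, 7, −9) − (−12) = 2.
|n| = √(1 + 0 + 9) = √10, so the distance is |2|/√10 = √10/5.

2/√10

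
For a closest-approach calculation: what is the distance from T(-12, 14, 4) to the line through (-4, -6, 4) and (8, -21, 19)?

10√2

A direction vector is d = (12, -15, 15).
AP = (-8, 20, 0); AP·d = -396, |AP|² = 464, |d|² = 594.
distance² = |AP|² − (AP·d)²/|d|² = 464 − 156816/594 = 200, so the distance is 10√2.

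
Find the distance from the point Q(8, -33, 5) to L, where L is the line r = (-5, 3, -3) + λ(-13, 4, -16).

Direction vector d = (-13, 4, -16).
AP = (13, -36, 8), and AP × d = (544, 104, -416).
|AP × d|² = 479808 and |d|² = 441, so the distance is √(479808/441) = √1088 = 8√17.

8√17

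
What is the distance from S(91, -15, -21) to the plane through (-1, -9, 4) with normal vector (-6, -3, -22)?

16/23

The plane has equation n·(r − (-1, -9, 4)) = 0, i.e. n·r = -55.
n = (-6, -3, -22); n·P − (-55) = 16; |n| = 23; distance = 16/23.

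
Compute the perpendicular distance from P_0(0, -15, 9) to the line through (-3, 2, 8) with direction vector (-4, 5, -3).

Direction vector d = (-4, 5, -3).
AP = (3, -17, 1), and AP × d = (46, 5, -53).
|AP × d|² = 4950 and |d|² = 50, so the distance is √(4950/50) = √99 = 3√11.

3√11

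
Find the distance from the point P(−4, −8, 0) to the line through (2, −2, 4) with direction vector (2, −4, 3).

2√22

Direction vector d = (2, −4, 3).
AP = (−6, −6, −4); AP·d = 0, |AP|² = 88, |d|² = 29.
distance² = |AP|² − (AP·d)²/|d|² = 88 − 0/29 = 88, so the distance is 2√22.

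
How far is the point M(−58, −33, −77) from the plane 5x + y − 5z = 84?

22/√51

n = (5, 1, −5); n·P − 84 = -22; |n| = √51; distance = 22/√51 = 22√51/51.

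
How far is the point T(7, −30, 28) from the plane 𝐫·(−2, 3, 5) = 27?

Normal vector n = (−2, 3, 5), and n·(7, −30, 28) − 27 = 9.
|n| = √(4 + 9 + 25) = √38, so the distance is |9|/√38 = 9√38/38.

9/√38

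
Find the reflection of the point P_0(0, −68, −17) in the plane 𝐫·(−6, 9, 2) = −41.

With n = (−6, 9, 2), the signed offset is (n·P_0 − (-41))/|n|² = -605/121 = -5.
P_0' = P_0 − 2t·n = (0, −68, −17) − (-10)·(−6, 9, 2) = (−60, 22, 3).

(-60, 22, 3)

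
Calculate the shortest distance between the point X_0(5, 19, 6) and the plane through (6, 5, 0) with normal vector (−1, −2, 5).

3/√30

The plane has equation n·(r − (6, 5, 0)) = 0, i.e. n·r = -16.
Then n·(5, 19, 6) − (−16) = 3.
|n| = √(1 + 4 + 25) = √30, so the distance is |3|/√30 = √30/10.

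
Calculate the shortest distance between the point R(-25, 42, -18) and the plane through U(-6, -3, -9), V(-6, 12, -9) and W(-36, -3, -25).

UV = (0, 15, 0) and UW = (-30, 0, -16), so a normal is n = UV × UW = (-240, 0, 450).
n = (-240, 0, 450); n·P − (-2610) = 510; |n| = 510; distance = 510/510 = 1.

1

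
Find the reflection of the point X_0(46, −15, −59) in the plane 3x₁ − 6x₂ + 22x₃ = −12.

With n = (3, −6, 22), the signed offset is (n·X_0 − (-12))/|n|² = -1058/529 = -2.
X_0' = X_0 − 2t·n = (46, −15, −59) − (-4)·(3, −6, 22) = (58, −39, 29).

(58, -39, 29)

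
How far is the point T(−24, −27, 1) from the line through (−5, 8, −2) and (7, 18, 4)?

5√19

A direction vector is d = (12, 10, 6).
AP = (−19, −35, 3); AP·d = -560, |AP|² = 1595, |d|² = 280.
distance² = |AP|² − (AP·d)²/|d|² = 1595 − 313600/280 = 475, so the distance is 5√19.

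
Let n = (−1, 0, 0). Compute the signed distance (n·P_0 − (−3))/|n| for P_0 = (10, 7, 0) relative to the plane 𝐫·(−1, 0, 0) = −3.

-7

n·P_0 − (-3) = -7.
|n| = 1, so the signed distance is -7/1 = -7.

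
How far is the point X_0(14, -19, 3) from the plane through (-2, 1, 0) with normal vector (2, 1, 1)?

The plane has equation n·(r − (-2, 1, 0)) = 0, i.e. n·r = -3.
Then n·(14, -19, 3) - (-3) = 15.
|n| = √(4 + 1 + 1) = √6, so the distance is |15|/√6 = 5√6/2.

5√6/2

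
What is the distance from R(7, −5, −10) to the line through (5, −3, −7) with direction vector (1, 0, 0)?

Direction vector d = (1, 0, 0).
AP = (2, −2, −3); AP·d = 2, |AP|² = 17, |d|² = 1.
distance² = |AP|² − (AP·d)²/|d|² = 17 − 4/1 = 13, so the distance is √13.

√13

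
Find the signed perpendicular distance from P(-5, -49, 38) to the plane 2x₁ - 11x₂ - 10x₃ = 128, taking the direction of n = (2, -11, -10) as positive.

n·P − 128 = 21.
|n| = 15, so the signed distance is 21/15 = 7/5.

7/5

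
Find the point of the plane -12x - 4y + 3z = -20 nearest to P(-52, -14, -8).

n = (-12, -4, 3), |n|² = 169, and n·P − (-20) = 676.
t = 676/169 = 4, so the foot is P − t·n = (-52, -14, -8) − 4·(-12, -4, 3) = (-4, 2, -20).

(-4, 2, -20)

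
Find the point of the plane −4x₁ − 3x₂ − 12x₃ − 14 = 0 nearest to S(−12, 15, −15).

n = (−4, −3, −12), |n|² = 169, and n·S − 14 = 169.
t = 169/169 = 1, so the foot is S − t·n = (−12, 15, −15) − 1·(−4, −3, −12) = (−8, 18, −3).

(-8, 18, -3)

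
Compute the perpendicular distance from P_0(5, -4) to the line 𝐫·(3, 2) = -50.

The normal to the line is n = (3, 2) with |n| = √13.
|n·P_0 − (-50)| = |7 − (-50)| = 57, so the distance is 57/√13.

57√13/13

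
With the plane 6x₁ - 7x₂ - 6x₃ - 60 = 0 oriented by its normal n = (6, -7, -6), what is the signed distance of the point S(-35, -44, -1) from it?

n·S − 60 = 44.
|n| = 11, so the signed distance is 44/11 = 4.

4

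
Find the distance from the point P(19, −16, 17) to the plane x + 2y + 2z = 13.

Normal vector n = (1, 2, 2), and n·(19, −16, 17) − 13 = 8.
|n| = √(1 + 4 + 4) = 3, so the distance is |8|/3 = 8/3.

8/3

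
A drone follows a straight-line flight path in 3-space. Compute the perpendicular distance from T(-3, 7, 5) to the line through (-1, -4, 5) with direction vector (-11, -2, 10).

5√5

Direction vector d = (-11, -2, 10).
AP = (-2, 11, 0), and AP × d = (110, 20, 125).
|AP × d|² = 28125 and |d|² = 225, so the distance is √(28125/225) = √125 = 5√5.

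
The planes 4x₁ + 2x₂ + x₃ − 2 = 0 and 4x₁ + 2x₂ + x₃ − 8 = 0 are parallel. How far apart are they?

6/√21

With common normal n = (4, 2, 1) (|n| = √21), the distance is |2 − 8|/|n| = 6/√21 = 2√21/7.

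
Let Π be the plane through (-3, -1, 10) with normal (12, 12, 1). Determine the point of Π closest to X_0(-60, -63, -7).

n = (12, 12, 1), |n|² = 289, and n·X_0 − (-38) = -1445.
t = -1445/289 = -5, so the foot is X_0 − t·n = (-60, -63, -7) − (-5)·(12, 12, 1) = (0, -3, -2).

(0, -3, -2)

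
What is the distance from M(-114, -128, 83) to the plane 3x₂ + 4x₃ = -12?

8

d = |3·(-128) + 4·83 − (-12)| / √(0 + 9 + 16) = |-40| / 5 = 8.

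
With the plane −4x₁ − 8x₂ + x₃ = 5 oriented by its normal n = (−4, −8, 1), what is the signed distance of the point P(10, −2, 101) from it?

8

n·P − 5 = 72.
|n| = 9, so the signed distance is 72/9 = 8.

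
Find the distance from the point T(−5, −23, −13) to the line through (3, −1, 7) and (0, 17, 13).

A direction vector is d = (−3, 18, 6).
AP = (−8, −22, −20), and AP × d = (228, 108, −210).
|AP × d|² = 107748 and |d|² = 369, so the distance is √(107748/369) = √292 = 2√73.

2√73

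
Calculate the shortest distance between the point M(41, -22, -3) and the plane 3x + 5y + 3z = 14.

10/√43

d = |3·41 + 5·(-22) + 3·(-3) − 14| / √(9 + 25 + 9) = |-10| / √43 = 10√43/43.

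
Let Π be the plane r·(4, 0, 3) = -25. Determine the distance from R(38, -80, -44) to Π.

Normal vector n = (4, 0, 3), and n·(38, -80, -44) - (-25) = 45.
|n| = √(16 + 0 + 9) = 5, so the distance is |45|/5 = 9.

9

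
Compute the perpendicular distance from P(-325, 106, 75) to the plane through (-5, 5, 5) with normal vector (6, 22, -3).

4

The plane has equation n·(r − (-5, 5, 5)) = 0, i.e. n·r = 65.
d = |6·(-325) + 22·106 + (-3)·75 − 65| / √(36 + 484 + 9) = |92| / 23 = 4.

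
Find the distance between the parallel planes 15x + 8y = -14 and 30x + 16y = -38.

5/17

Divide the second equation by 2 to match normals: 15x + 8y = -19.
Both planes have normal n = (15, 8, 0), |n| = 17. Any point on the first plane is at distance |(-19) − (-14)|/|n| = 5/17 from the second.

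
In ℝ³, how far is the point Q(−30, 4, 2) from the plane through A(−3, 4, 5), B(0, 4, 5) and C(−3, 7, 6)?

9√10/10

AB = (3, 0, 0) and AC = (0, 3, 1), so a normal is n = AB × AC = (0, −3, 9).
Then n·(−30, 4, 2) − 33 = −27.
|n| = √(0 + 9 + 81) = 3√10, so the distance is |-27|/(3√10) = 9√10/10.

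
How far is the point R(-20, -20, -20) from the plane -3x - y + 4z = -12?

Normal vector n = (-3, -1, 4), and n·(-20, -20, -20) - (-12) = 12.
|n| = √(9 + 1 + 16) = √26, so the distance is |12|/√26 = 12/√26.

12/√26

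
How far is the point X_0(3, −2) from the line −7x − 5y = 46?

57/√74

The normal to the line is n = (−7, −5) with |n| = √74.
|n·X_0 − 46| = |-11 − 46| = 57, so the distance is 57/√74.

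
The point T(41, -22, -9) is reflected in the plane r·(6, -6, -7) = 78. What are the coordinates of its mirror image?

n = (6, -6, -7), |n|² = 121, n·T − 78 = 363, so t = 363/121 = 3.
Foot F = T − 3·n = (23, -4, 12); the reflection is 2F − T = (5, 14, 33).

(5, 14, 33)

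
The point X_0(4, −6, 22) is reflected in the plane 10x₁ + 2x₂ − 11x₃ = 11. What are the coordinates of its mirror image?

n = (10, 2, −11), |n|² = 225, n·X_0 − 11 = -225, so t = -225/225 = -1.
Foot F = X_0 − (-1)·n = (14, −4, 11); the reflection is 2F − X_0 = (24, −2, 0).

(24, -2, 0)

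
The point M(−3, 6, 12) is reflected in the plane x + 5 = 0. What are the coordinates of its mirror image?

n = (1, 0, 0), |n|² = 1, n·M − (-5) = 2, so t = 2/1 = 2.
Foot F = M − 2·n = (−5, 6, 12); the reflection is 2F − M = (−7, 6, 12).

(-7, 6, 12)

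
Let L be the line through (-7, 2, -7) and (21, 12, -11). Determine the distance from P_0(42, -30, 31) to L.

63

A direction vector is d = (28, 10, -4).
AP = (49, -32, 38), and AP × d = (-252, 1260, 1386).
|AP × d|² = 3572100 and |d|² = 900, so the distance is √(3572100/900) = √3969 = 63.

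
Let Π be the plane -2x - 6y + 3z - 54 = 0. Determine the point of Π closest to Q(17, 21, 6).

(9, -3, 18)

n = (-2, -6, 3), |n|² = 49, and n·Q − 54 = -196.
t = -196/49 = -4, so the foot is Q − t·n = (17, 21, 6) − (-4)·(-2, -6, 3) = (9, -3, 18).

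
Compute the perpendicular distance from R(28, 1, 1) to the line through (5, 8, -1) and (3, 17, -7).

√461

A direction vector is d = (-2, 9, -6).
AP = (23, -7, 2); AP·d = -121, |AP|² = 582, |d|² = 121.
distance² = |AP|² − (AP·d)²/|d|² = 582 − 14641/121 = 461, so the distance is √461.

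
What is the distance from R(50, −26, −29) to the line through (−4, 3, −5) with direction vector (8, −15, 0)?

2√433

Direction vector d = (8, −15, 0).
AP = (54, −29, −24), and AP × d = (−360, −192, −578).
|AP × d|² = 500548 and |d|² = 289, so the distance is √(500548/289) = √1732 = 2√433.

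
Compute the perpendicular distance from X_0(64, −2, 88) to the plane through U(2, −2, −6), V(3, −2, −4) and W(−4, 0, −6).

30/√41

UV = (1, 0, 2) and UW = (−6, 2, 0), so a normal is n = UV × UW = (−4, −12, 2).
Then n·(64, −2, 88) − 4 = −60.
|n| = √(16 + 144 + 4) = 2√41, so the distance is |-60|/(2√41) = 30√41/41.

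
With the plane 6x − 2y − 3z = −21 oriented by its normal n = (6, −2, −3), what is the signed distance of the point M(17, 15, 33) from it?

-6/7

n·M − (-21) = -6.
|n| = 7, so the signed distance is -6/7.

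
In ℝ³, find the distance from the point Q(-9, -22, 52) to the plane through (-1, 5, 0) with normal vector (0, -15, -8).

11/17

The plane has equation n·(r − (-1, 5, 0)) = 0, i.e. n·r = -75.
d = |(-15)·(-22) + (-8)·52 − (-75)| / √(0 + 225 + 64) = |-11| / 17 = 11/17.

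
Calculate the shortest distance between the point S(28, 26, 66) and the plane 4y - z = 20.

d = |4·26 + (-1)·66 − 20| / √(0 + 16 + 1) = |18| / √17 = 18√17/17.

18√17/17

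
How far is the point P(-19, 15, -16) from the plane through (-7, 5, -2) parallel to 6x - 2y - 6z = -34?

Parallel planes share the normal n = (6, -2, -6); since (-7, 5, -2) lies on the plane, its equation is 6x - 2y - 6z = -40.
n = (6, -2, -6); n·P − (-40) = -8; |n| = 2√19; distance = 8/(2√19) = 4√19/19.

4/√19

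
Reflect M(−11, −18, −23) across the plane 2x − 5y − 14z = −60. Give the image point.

(-19, 2, 33)

n = (2, −5, −14), |n|² = 225, n·M − (-60) = 450, so t = 450/225 = 2.
Foot F = M − 2·n = (−15, −8, 5); the reflection is 2F − M = (−19, 2, 33).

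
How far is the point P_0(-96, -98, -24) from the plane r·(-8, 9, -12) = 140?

d = |(-8)·(-96) + 9·(-98) + (-12)·(-24) − 140| / √(64 + 81 + 144) = |34| / 17 = 2.

2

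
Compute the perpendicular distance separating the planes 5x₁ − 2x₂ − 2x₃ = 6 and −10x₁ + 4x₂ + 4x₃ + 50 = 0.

Divide the second equation by -2 to match normals: 5x₁ − 2x₂ − 2x₃ = 25.
With common normal n = (5, −2, −2) (|n| = √33), the distance is |6 − 25|/|n| = 19/√33 = 19√33/33.

19√33/33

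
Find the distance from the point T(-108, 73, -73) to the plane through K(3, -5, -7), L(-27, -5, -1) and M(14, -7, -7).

8/5

KL = (-30, 0, 6) and KM = (11, -2, 0), so a normal is n = KL × KM = (12, 66, 60).
n = (12, 66, 60); n·P − (-714) = -144; |n| = 90; distance = 144/90 = 8/5.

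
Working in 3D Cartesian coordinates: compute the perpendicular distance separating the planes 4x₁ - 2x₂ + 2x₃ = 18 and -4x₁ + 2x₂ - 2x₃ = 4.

Divide the second equation by -1 to match normals: 4x₁ - 2x₂ + 2x₃ = -4.
Both planes have normal n = (4, -2, 2), |n| = 2√6. Any point on the first plane is at distance |(-4) − 18|/|n| = 22/(2√6) = 11√6/6 from the second.

11√6/6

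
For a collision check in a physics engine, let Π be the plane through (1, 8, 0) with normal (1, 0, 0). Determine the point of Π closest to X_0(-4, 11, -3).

The perpendicular from X_0 has direction n = (1, 0, 0): r = (-4, 11, -3) + t(1, 0, 0).
Substitute into the plane: n·(X_0 + tn) = 1 gives -4 + 1t = 1, so t = 5.
Foot = (-4, 11, -3) + 5·(1, 0, 0) = (1, 11, -3).

(1, 11, -3)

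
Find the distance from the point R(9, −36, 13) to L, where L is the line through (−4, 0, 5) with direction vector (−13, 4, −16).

8√17

Direction vector d = (−13, 4, −16).
AP = (13, −36, 8); AP·d = -441, |AP|² = 1529, |d|² = 441.
distance² = |AP|² − (AP·d)²/|d|² = 1529 − 194481/441 = 1088, so the distance is 8√17.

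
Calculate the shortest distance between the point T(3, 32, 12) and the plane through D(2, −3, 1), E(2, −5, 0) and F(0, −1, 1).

14/√6

DE = (0, −2, −1) and DF = (−2, 2, 0), so a normal is n = DE × DF = (2, 2, −4).
Then n·(3, 32, 12) − (−6) = 28.
|n| = √(4 + 4 + 16) = 2√6, so the distance is |28|/(2√6) = 7√6/3.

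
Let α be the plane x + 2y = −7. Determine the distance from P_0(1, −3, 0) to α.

2/√5

d = |1·1 + 2·(-3) − (-7)| / √(1 + 4 + 0) = |2| / √5 = 2/√5.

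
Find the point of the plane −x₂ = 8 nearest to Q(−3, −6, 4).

The perpendicular from Q has direction n = (0, −1, 0): r = (−3, −6, 4) + λ(0, −1, 0).
Substitute into the plane: n·(Q + λn) = 8 gives 6 + 1λ = 8, so λ = 2.
Foot = (−3, −6, 4) + 2·(0, −1, 0) = (−3, −8, 4).

(-3, -8, 4)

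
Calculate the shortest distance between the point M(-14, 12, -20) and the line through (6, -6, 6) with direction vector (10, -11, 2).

10√5

Direction vector d = (10, -11, 2).
AP = (-20, 18, -26), and AP × d = (-250, -220, 40).
|AP × d|² = 112500 and |d|² = 225, so the distance is √(112500/225) = √500 = 10√5.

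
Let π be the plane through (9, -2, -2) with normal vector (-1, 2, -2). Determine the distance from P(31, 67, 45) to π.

The plane has equation n·(r − (9, -2, -2)) = 0, i.e. n·r = -9.
Then n·(31, 67, 45) - (-9) = 22.
|n| = √(1 + 4 + 4) = 3, so the distance is |22|/3 = 22/3.

22/3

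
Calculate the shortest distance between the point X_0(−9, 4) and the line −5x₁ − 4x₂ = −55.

The normal to the line is n = (−5, −4) with |n| = √41.
|n·X_0 − (-55)| = |29 − (-55)| = 84, so the distance is 84/√41.

84√41/41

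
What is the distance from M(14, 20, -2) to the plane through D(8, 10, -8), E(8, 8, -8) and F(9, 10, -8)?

DE = (0, -2, 0) and DF = (1, 0, 0), so a normal is n = DE × DF = (0, 0, 2).
Then n·(14, 20, -2) - (-16) = 12.
|n| = √(0 + 0 + 4) = 2, so the distance is |12|/2 = 6.

6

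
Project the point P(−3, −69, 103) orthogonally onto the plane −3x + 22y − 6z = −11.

(-15, 19, 79)

n = (−3, 22, −6), |n|² = 529, and n·P − (-11) = -2116.
t = -2116/529 = -4, so the foot is P − t·n = (−3, −69, 103) − (-4)·(−3, 22, −6) = (−15, 19, 79).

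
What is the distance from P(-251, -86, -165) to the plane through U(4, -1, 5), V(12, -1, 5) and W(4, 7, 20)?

UV = (8, 0, 0) and UW = (0, 8, 15), so a normal is n = UV × UW = (0, -120, 64).
n = (0, -120, 64); n·P − 440 = -680; |n| = 136; distance = 680/136 = 5.

5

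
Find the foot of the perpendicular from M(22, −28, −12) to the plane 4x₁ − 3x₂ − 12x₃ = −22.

(14, -22, 12)

The perpendicular from M has direction n = (4, −3, −12): r = (22, −28, −12) + t(4, −3, −12).
Substitute into the plane: n·(M + tn) = -22 gives 316 + 169t = -22, so t = -2.
Foot = (22, −28, −12) + (-2)·(4, −3, −12) = (14, −22, 12).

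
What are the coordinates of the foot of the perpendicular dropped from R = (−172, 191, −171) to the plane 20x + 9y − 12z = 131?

(-892/5, 4703/25, -4179/25)

The perpendicular from R has direction n = (20, 9, −12): r = (−172, 191, −171) + μ(20, 9, −12).
Substitute into the plane: n·(R + μn) = 131 gives 331 + 625μ = 131, so μ = -8/25.
Foot = (−172, 191, −171) + (-8/25)·(20, 9, −12) = (−892/5, 4703/25, −4179/25).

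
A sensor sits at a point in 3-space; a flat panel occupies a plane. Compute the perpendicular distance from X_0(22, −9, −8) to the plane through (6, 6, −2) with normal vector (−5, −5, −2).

7/(3√6)

The plane has equation n·(r − (6, 6, −2)) = 0, i.e. n·r = -56.
n = (−5, −5, −2); n·P − (-56) = 7; |n| = 3√6; distance = 7/(3√6).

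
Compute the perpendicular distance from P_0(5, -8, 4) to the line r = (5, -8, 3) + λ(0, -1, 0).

1

Direction vector d = (0, -1, 0).
AP = (0, 0, 1), and AP × d = (1, 0, 0).
|AP × d|² = 1 and |d|² = 1, so the distance is √1 = 1.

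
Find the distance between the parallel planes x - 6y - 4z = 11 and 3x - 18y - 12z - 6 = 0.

Divide the second equation by 3 to match normals: x - 6y - 4z = 2.
Both planes have normal n = (1, -6, -4), |n| = √53. Any point on the first plane is at distance |2 − 11|/|n| = 9/√53 from the second.

9/√53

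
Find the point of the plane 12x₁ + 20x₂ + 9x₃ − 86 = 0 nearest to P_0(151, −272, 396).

(3847/25, -1336/5, 9954/25)

The perpendicular from P_0 has direction n = (12, 20, 9): r = (151, −272, 396) + t(12, 20, 9).
Substitute into the plane: n·(P_0 + tn) = 86 gives -64 + 625t = 86, so t = 6/25.
Foot = (151, −272, 396) + (6/25)·(12, 20, 9) = (3847/25, −1336/5, 9954/25).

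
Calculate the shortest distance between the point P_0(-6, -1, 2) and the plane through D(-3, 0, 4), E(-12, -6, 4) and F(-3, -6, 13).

DE = (-9, -6, 0) and DF = (0, -6, 9), so a normal is n = DE × DF = (-54, 81, 54).
Then n·(-6, -1, 2) - 378 = -27.
|n| = √(2916 + 6561 + 2916) = 27√17, so the distance is |-27|/(27√17) = 1/√17.

√17/17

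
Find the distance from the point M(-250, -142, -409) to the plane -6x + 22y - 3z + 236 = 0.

7

Normal vector n = (-6, 22, -3), and n·(-250, -142, -409) - (-236) = -161.
|n| = √(36 + 484 + 9) = 23, so the distance is |-161|/23 = 7.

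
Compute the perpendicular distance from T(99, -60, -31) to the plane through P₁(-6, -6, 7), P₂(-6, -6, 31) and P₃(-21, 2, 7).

30/17

P₁P₂ = (0, 0, 24) and P₁P₃ = (-15, 8, 0), so a normal is n = P₁P₂ × P₁P₃ = (-192, -360, 0).
Then n·(99, -60, -31) - 3312 = -720.
|n| = √(36864 + 129600 + 0) = 408, so the distance is |-720|/408 = 30/17.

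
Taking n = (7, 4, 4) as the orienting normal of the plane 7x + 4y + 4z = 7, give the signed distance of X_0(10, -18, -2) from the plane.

-17/9

n·X_0 − 7 = -17.
|n| = 9, so the signed distance is -17/9.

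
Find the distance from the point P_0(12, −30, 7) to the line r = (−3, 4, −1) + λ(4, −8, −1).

√149

Direction vector d = (4, −8, −1).
AP = (15, −34, 8); AP·d = 324, |AP|² = 1445, |d|² = 81.
distance² = |AP|² − (AP·d)²/|d|² = 1445 − 104976/81 = 149, so the distance is √149.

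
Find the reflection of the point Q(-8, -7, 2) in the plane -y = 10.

(-8, -13, 2)

n = (0, -1, 0), |n|² = 1, n·Q − 10 = -3, so t = -3/1 = -3.
Foot F = Q − (-3)·n = (-8, -10, 2); the reflection is 2F − Q = (-8, -13, 2).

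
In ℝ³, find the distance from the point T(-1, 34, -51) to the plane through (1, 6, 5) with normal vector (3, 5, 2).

11√38/19

The plane has equation n·(r − (1, 6, 5)) = 0, i.e. n·r = 43.
Then n·(-1, 34, -51) - 43 = 22.
|n| = √(9 + 25 + 4) = √38, so the distance is |22|/√38 = 22/√38.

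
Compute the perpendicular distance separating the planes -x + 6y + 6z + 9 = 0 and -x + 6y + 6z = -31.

22√73/73

Both planes have normal n = (-1, 6, 6), |n| = √73. Any point on the first plane is at distance |(-31) − (-9)|/|n| = 22/√73 from the second.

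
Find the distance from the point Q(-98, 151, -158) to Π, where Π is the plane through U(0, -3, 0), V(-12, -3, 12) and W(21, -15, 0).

6

UV = (-12, 0, 12) and UW = (21, -12, 0), so a normal is n = UV × UW = (144, 252, 144).
Then n·(-98, 151, -158) - (-756) = 1944.
|n| = √(20736 + 63504 + 20736) = 324, so the distance is |1944|/324 = 6.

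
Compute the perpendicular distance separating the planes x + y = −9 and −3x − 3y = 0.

9/√2

Divide the second equation by -3 to match normals: x + y = 0.
With common normal n = (1, 1, 0) (|n| = √2), the distance is |(-9) − 0|/|n| = 9/√2 = 9√2/2.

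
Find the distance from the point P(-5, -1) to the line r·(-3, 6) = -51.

d = |(-3)·(-5) + 6·(-1) − (-51)| / √(9 + 36) = |60|/(3√5) = 4√5.

4√5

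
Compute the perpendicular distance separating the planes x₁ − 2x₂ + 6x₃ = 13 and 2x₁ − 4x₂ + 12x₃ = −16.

21/√41

Divide the second equation by 2 to match normals: x₁ − 2x₂ + 6x₃ = -8.
Both planes have normal n = (1, −2, 6), |n| = √41. Any point on the first plane is at distance |(-8) − 13|/|n| = 21/√41 from the second.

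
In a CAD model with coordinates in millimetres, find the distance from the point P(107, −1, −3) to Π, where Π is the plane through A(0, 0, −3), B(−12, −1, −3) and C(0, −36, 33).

AB = (−12, −1, 0) and AC = (0, −36, 36), so a normal is n = AB × AC = (−36, 432, 432).
d = |(-36)·107 + 432·(-1) + 432·(-3) − (-1296)| / √(1296 + 186624 + 186624) = |-4284| / 612 = 7.

7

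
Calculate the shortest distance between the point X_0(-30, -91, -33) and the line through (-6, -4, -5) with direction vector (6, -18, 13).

Direction vector d = (6, -18, 13).
AP = (-24, -87, -28); AP·d = 1058, |AP|² = 8929, |d|² = 529.
distance² = |AP|² − (AP·d)²/|d|² = 8929 − 1119364/529 = 6813, so the distance is 3√757.

3√757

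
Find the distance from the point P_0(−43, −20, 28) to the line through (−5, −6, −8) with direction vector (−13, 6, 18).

2√205

Direction vector d = (−13, 6, 18).
AP = (−38, −14, 36); AP·d = 1058, |AP|² = 2936, |d|² = 529.
distance² = |AP|² − (AP·d)²/|d|² = 2936 − 1119364/529 = 820, so the distance is 2√205.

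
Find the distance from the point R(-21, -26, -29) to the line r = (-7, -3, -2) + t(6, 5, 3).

√334

Direction vector d = (6, 5, 3).
AP = (-14, -23, -27); AP·d = -280, |AP|² = 1454, |d|² = 70.
distance² = |AP|² − (AP·d)²/|d|² = 1454 − 78400/70 = 334, so the distance is √334.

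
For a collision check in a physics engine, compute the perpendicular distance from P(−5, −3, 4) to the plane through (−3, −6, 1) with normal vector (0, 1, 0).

3

The plane has equation n·(r − (−3, −6, 1)) = 0, i.e. n·r = -6.
n = (0, 1, 0); n·P − (-6) = 3; |n| = 1; distance = 3/1 = 3.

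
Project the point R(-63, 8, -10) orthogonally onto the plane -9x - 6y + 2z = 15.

(-27, 32, -18)

n = (-9, -6, 2), |n|² = 121, and n·R − 15 = 484.
t = 484/121 = 4, so the foot is R − t·n = (-63, 8, -10) − 4·(-9, -6, 2) = (-27, 32, -18).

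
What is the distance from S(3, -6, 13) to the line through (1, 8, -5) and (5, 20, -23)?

2√10

A direction vector is d = (4, 12, -18).
AP = (2, -14, 18); AP·d = -484, |AP|² = 524, |d|² = 484.
distance² = |AP|² − (AP·d)²/|d|² = 524 − 234256/484 = 40, so the distance is 2√10.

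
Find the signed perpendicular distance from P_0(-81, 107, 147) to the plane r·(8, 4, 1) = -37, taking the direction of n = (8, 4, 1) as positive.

n·P_0 − (-37) = -36.
|n| = 9, so the signed distance is -36/9 = -4.

-4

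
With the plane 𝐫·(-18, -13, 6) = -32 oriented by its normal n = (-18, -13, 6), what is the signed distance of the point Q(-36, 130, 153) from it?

n·Q − (-32) = -92.
|n| = 23, so the signed distance is -92/23 = -4.

-4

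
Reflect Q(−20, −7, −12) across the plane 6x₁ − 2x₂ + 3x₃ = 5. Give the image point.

n = (6, −2, 3), |n|² = 49, n·Q − 5 = -147, so t = -147/49 = -3.
Foot F = Q − (-3)·n = (−2, −13, −3); the reflection is 2F − Q = (16, −19, 6).

(16, -19, 6)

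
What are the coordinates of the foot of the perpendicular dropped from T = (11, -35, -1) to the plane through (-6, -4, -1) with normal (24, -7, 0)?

(-13, -28, -1)

n = (24, -7, 0), |n|² = 625, and n·T − (-116) = 625.
t = 625/625 = 1, so the foot is T − t·n = (11, -35, -1) − 1·(24, -7, 0) = (-13, -28, -1).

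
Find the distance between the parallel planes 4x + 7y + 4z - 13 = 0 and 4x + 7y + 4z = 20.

7/9

With common normal n = (4, 7, 4) (|n| = 9), the distance is |13 − 20|/|n| = 7/9.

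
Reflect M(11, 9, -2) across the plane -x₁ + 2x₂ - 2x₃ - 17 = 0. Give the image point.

(29/3, 35/3, -14/3)

n = (-1, 2, -2), |n|² = 9, n·M − 17 = -6, so t = -6/9 = -2/3.
Foot F = M − (-2/3)·n = (31/3, 31/3, -10/3); the reflection is 2F − M = (29/3, 35/3, -14/3).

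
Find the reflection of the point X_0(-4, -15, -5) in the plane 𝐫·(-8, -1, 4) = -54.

n = (-8, -1, 4), |n|² = 81, n·X_0 − (-54) = 81, so t = 81/81 = 1.
Foot F = X_0 − 1·n = (4, -14, -9); the reflection is 2F − X_0 = (12, -13, -13).

(12, -13, -13)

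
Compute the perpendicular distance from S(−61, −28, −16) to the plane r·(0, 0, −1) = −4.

n = (0, 0, −1); n·P − (-4) = 20; |n| = 1; distance = 20/1 = 20.

20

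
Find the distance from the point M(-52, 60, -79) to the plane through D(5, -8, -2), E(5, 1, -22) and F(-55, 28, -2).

DE = (0, 9, -20) and DF = (-60, 36, 0), so a normal is n = DE × DF = (720, 1200, 540).
d = |720·(-52) + 1200·60 + 540·(-79) − (-7080)| / √(518400 + 1440000 + 291600) = |-1020| / 1500 = 17/25.

17/25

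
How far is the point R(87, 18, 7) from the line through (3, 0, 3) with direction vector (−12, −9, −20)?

Direction vector d = (−12, −9, −20).
AP = (84, 18, 4); AP·d = -1250, |AP|² = 7396, |d|² = 625.
distance² = |AP|² − (AP·d)²/|d|² = 7396 − 1562500/625 = 4896, so the distance is 12√34.

12√34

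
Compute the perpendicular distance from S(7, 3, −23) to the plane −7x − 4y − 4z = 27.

4/9

d = |(-7)·7 + (-4)·3 + (-4)·(-23) − 27| / √(49 + 16 + 16) = |4| / 9 = 4/9.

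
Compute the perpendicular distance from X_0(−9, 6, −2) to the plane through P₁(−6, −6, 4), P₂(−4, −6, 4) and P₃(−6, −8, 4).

P₁P₂ = (2, 0, 0) and P₁P₃ = (0, −2, 0), so a normal is n = P₁P₂ × P₁P₃ = (0, 0, −4).
Then n·(−9, 6, −2) − (−16) = 24.
|n| = √(0 + 0 + 16) = 4, so the distance is |24|/4 = 6.

6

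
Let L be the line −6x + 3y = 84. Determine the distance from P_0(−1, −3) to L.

The normal to the line is n = (−6, 3) with |n| = 3√5.
|n·P_0 − 84| = |-3 − 84| = 87, so the distance is 87/(3√5) = 29√5/5.

29/√5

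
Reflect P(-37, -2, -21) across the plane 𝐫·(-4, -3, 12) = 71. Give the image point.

With n = (-4, -3, 12), the signed offset is (n·P − 71)/|n|² = -169/169 = -1.
P' = P − 2t·n = (-37, -2, -21) − (-2)·(-4, -3, 12) = (-45, -8, 3).

(-45, -8, 3)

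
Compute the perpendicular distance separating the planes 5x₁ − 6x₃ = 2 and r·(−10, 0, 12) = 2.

Divide the second equation by -2 to match normals: 5x₁ − 6x₃ = -1.
With common normal n = (5, 0, −6) (|n| = √61), the distance is |2 − (-1)|/|n| = 3/√61 = 3√61/61.

3√61/61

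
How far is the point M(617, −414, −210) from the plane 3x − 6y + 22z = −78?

9

Normal vector n = (3, −6, 22), and n·(617, −414, −210) − (−78) = −207.
|n| = √(9 + 36 + 484) = 23, so the distance is |-207|/23 = 9.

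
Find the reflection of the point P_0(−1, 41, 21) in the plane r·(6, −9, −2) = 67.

n = (6, −9, −2), |n|² = 121, n·P_0 − 67 = -484, so t = -484/121 = -4.
Foot F = P_0 − (-4)·n = (23, 5, 13); the reflection is 2F − P_0 = (47, −31, 5).

(47, -31, 5)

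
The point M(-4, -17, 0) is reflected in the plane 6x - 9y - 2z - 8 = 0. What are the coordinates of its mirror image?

(-16, 1, 4)

n = (6, -9, -2), |n|² = 121, n·M − 8 = 121, so t = 121/121 = 1.
Foot F = M − 1·n = (-10, -8, 2); the reflection is 2F − M = (-16, 1, 4).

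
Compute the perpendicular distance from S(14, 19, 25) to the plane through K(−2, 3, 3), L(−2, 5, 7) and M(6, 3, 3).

2√5

KL = (0, 2, 4) and KM = (8, 0, 0), so a normal is n = KL × KM = (0, 32, −16).
d = |32·19 + (-16)·25 − 48| / √(0 + 1024 + 256) = |160| / (16√5) = 2√5.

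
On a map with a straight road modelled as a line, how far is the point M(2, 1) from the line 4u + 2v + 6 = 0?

8/√5

d = |4·2 + 2·1 − (-6)| / √(16 + 4) = |16|/(2√5) = 8/√5.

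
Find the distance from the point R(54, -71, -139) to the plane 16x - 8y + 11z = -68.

29/21

Normal vector n = (16, -8, 11), and n·(54, -71, -139) - (-68) = -29.
|n| = √(256 + 64 + 121) = 21, so the distance is |-29|/21 = 29/21.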